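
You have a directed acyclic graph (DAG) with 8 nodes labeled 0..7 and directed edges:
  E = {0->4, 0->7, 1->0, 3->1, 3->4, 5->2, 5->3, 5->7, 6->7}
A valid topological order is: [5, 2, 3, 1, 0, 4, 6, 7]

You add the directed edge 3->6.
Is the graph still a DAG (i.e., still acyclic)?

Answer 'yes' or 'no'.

Answer: yes

Derivation:
Given toposort: [5, 2, 3, 1, 0, 4, 6, 7]
Position of 3: index 2; position of 6: index 6
New edge 3->6: forward
Forward edge: respects the existing order. Still a DAG, same toposort still valid.
Still a DAG? yes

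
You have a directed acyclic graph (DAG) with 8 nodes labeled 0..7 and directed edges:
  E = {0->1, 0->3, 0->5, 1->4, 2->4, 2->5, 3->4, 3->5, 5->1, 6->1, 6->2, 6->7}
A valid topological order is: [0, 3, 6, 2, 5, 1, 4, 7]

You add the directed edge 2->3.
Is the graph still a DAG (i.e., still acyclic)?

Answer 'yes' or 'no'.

Answer: yes

Derivation:
Given toposort: [0, 3, 6, 2, 5, 1, 4, 7]
Position of 2: index 3; position of 3: index 1
New edge 2->3: backward (u after v in old order)
Backward edge: old toposort is now invalid. Check if this creates a cycle.
Does 3 already reach 2? Reachable from 3: [1, 3, 4, 5]. NO -> still a DAG (reorder needed).
Still a DAG? yes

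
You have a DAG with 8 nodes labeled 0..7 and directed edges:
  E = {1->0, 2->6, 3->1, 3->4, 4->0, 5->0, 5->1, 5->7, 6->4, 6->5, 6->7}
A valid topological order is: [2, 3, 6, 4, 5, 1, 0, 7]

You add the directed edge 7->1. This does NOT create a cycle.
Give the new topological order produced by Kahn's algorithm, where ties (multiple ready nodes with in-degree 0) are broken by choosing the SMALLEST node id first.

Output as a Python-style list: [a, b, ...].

Old toposort: [2, 3, 6, 4, 5, 1, 0, 7]
Added edge: 7->1
Position of 7 (7) > position of 1 (5). Must reorder: 7 must now come before 1.
Run Kahn's algorithm (break ties by smallest node id):
  initial in-degrees: [3, 3, 0, 0, 2, 1, 1, 2]
  ready (indeg=0): [2, 3]
  pop 2: indeg[6]->0 | ready=[3, 6] | order so far=[2]
  pop 3: indeg[1]->2; indeg[4]->1 | ready=[6] | order so far=[2, 3]
  pop 6: indeg[4]->0; indeg[5]->0; indeg[7]->1 | ready=[4, 5] | order so far=[2, 3, 6]
  pop 4: indeg[0]->2 | ready=[5] | order so far=[2, 3, 6, 4]
  pop 5: indeg[0]->1; indeg[1]->1; indeg[7]->0 | ready=[7] | order so far=[2, 3, 6, 4, 5]
  pop 7: indeg[1]->0 | ready=[1] | order so far=[2, 3, 6, 4, 5, 7]
  pop 1: indeg[0]->0 | ready=[0] | order so far=[2, 3, 6, 4, 5, 7, 1]
  pop 0: no out-edges | ready=[] | order so far=[2, 3, 6, 4, 5, 7, 1, 0]
  Result: [2, 3, 6, 4, 5, 7, 1, 0]

Answer: [2, 3, 6, 4, 5, 7, 1, 0]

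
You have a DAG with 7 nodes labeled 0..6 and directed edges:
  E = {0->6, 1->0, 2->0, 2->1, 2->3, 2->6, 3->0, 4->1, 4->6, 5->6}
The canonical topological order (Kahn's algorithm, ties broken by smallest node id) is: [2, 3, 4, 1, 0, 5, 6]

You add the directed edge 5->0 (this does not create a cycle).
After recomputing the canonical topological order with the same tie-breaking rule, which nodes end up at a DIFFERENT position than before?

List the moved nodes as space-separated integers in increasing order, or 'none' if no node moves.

Old toposort: [2, 3, 4, 1, 0, 5, 6]
Added edge 5->0
Recompute Kahn (smallest-id tiebreak):
  initial in-degrees: [4, 2, 0, 1, 0, 0, 4]
  ready (indeg=0): [2, 4, 5]
  pop 2: indeg[0]->3; indeg[1]->1; indeg[3]->0; indeg[6]->3 | ready=[3, 4, 5] | order so far=[2]
  pop 3: indeg[0]->2 | ready=[4, 5] | order so far=[2, 3]
  pop 4: indeg[1]->0; indeg[6]->2 | ready=[1, 5] | order so far=[2, 3, 4]
  pop 1: indeg[0]->1 | ready=[5] | order so far=[2, 3, 4, 1]
  pop 5: indeg[0]->0; indeg[6]->1 | ready=[0] | order so far=[2, 3, 4, 1, 5]
  pop 0: indeg[6]->0 | ready=[6] | order so far=[2, 3, 4, 1, 5, 0]
  pop 6: no out-edges | ready=[] | order so far=[2, 3, 4, 1, 5, 0, 6]
New canonical toposort: [2, 3, 4, 1, 5, 0, 6]
Compare positions:
  Node 0: index 4 -> 5 (moved)
  Node 1: index 3 -> 3 (same)
  Node 2: index 0 -> 0 (same)
  Node 3: index 1 -> 1 (same)
  Node 4: index 2 -> 2 (same)
  Node 5: index 5 -> 4 (moved)
  Node 6: index 6 -> 6 (same)
Nodes that changed position: 0 5

Answer: 0 5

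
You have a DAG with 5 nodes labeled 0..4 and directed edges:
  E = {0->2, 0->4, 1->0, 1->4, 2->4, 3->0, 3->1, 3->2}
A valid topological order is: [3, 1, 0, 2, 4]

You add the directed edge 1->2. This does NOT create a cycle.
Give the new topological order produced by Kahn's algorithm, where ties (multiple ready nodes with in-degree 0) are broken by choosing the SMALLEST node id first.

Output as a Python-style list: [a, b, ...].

Answer: [3, 1, 0, 2, 4]

Derivation:
Old toposort: [3, 1, 0, 2, 4]
Added edge: 1->2
Position of 1 (1) < position of 2 (3). Old order still valid.
Run Kahn's algorithm (break ties by smallest node id):
  initial in-degrees: [2, 1, 3, 0, 3]
  ready (indeg=0): [3]
  pop 3: indeg[0]->1; indeg[1]->0; indeg[2]->2 | ready=[1] | order so far=[3]
  pop 1: indeg[0]->0; indeg[2]->1; indeg[4]->2 | ready=[0] | order so far=[3, 1]
  pop 0: indeg[2]->0; indeg[4]->1 | ready=[2] | order so far=[3, 1, 0]
  pop 2: indeg[4]->0 | ready=[4] | order so far=[3, 1, 0, 2]
  pop 4: no out-edges | ready=[] | order so far=[3, 1, 0, 2, 4]
  Result: [3, 1, 0, 2, 4]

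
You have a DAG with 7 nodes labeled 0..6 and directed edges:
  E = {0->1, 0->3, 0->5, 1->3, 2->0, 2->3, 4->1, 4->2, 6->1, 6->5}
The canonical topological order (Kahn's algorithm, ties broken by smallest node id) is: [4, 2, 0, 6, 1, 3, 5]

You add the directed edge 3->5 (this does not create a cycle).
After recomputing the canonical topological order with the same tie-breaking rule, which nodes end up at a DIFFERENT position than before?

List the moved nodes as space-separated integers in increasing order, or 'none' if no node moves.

Answer: none

Derivation:
Old toposort: [4, 2, 0, 6, 1, 3, 5]
Added edge 3->5
Recompute Kahn (smallest-id tiebreak):
  initial in-degrees: [1, 3, 1, 3, 0, 3, 0]
  ready (indeg=0): [4, 6]
  pop 4: indeg[1]->2; indeg[2]->0 | ready=[2, 6] | order so far=[4]
  pop 2: indeg[0]->0; indeg[3]->2 | ready=[0, 6] | order so far=[4, 2]
  pop 0: indeg[1]->1; indeg[3]->1; indeg[5]->2 | ready=[6] | order so far=[4, 2, 0]
  pop 6: indeg[1]->0; indeg[5]->1 | ready=[1] | order so far=[4, 2, 0, 6]
  pop 1: indeg[3]->0 | ready=[3] | order so far=[4, 2, 0, 6, 1]
  pop 3: indeg[5]->0 | ready=[5] | order so far=[4, 2, 0, 6, 1, 3]
  pop 5: no out-edges | ready=[] | order so far=[4, 2, 0, 6, 1, 3, 5]
New canonical toposort: [4, 2, 0, 6, 1, 3, 5]
Compare positions:
  Node 0: index 2 -> 2 (same)
  Node 1: index 4 -> 4 (same)
  Node 2: index 1 -> 1 (same)
  Node 3: index 5 -> 5 (same)
  Node 4: index 0 -> 0 (same)
  Node 5: index 6 -> 6 (same)
  Node 6: index 3 -> 3 (same)
Nodes that changed position: none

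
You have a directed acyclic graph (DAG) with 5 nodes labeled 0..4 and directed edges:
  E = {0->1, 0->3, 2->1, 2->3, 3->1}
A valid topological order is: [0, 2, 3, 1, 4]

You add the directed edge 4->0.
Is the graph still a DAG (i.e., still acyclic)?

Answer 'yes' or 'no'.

Answer: yes

Derivation:
Given toposort: [0, 2, 3, 1, 4]
Position of 4: index 4; position of 0: index 0
New edge 4->0: backward (u after v in old order)
Backward edge: old toposort is now invalid. Check if this creates a cycle.
Does 0 already reach 4? Reachable from 0: [0, 1, 3]. NO -> still a DAG (reorder needed).
Still a DAG? yes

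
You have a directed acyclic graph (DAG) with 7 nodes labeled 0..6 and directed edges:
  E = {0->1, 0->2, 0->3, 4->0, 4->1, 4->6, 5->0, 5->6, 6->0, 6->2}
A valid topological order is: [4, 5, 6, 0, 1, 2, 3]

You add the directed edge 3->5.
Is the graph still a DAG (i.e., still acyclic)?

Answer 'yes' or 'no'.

Given toposort: [4, 5, 6, 0, 1, 2, 3]
Position of 3: index 6; position of 5: index 1
New edge 3->5: backward (u after v in old order)
Backward edge: old toposort is now invalid. Check if this creates a cycle.
Does 5 already reach 3? Reachable from 5: [0, 1, 2, 3, 5, 6]. YES -> cycle!
Still a DAG? no

Answer: no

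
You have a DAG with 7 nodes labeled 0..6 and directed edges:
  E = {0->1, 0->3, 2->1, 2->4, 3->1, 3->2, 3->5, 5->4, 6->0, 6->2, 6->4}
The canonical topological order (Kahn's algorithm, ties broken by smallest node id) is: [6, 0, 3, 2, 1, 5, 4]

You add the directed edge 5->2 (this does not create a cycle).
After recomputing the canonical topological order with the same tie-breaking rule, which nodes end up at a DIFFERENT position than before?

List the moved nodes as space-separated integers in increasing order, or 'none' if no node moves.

Old toposort: [6, 0, 3, 2, 1, 5, 4]
Added edge 5->2
Recompute Kahn (smallest-id tiebreak):
  initial in-degrees: [1, 3, 3, 1, 3, 1, 0]
  ready (indeg=0): [6]
  pop 6: indeg[0]->0; indeg[2]->2; indeg[4]->2 | ready=[0] | order so far=[6]
  pop 0: indeg[1]->2; indeg[3]->0 | ready=[3] | order so far=[6, 0]
  pop 3: indeg[1]->1; indeg[2]->1; indeg[5]->0 | ready=[5] | order so far=[6, 0, 3]
  pop 5: indeg[2]->0; indeg[4]->1 | ready=[2] | order so far=[6, 0, 3, 5]
  pop 2: indeg[1]->0; indeg[4]->0 | ready=[1, 4] | order so far=[6, 0, 3, 5, 2]
  pop 1: no out-edges | ready=[4] | order so far=[6, 0, 3, 5, 2, 1]
  pop 4: no out-edges | ready=[] | order so far=[6, 0, 3, 5, 2, 1, 4]
New canonical toposort: [6, 0, 3, 5, 2, 1, 4]
Compare positions:
  Node 0: index 1 -> 1 (same)
  Node 1: index 4 -> 5 (moved)
  Node 2: index 3 -> 4 (moved)
  Node 3: index 2 -> 2 (same)
  Node 4: index 6 -> 6 (same)
  Node 5: index 5 -> 3 (moved)
  Node 6: index 0 -> 0 (same)
Nodes that changed position: 1 2 5

Answer: 1 2 5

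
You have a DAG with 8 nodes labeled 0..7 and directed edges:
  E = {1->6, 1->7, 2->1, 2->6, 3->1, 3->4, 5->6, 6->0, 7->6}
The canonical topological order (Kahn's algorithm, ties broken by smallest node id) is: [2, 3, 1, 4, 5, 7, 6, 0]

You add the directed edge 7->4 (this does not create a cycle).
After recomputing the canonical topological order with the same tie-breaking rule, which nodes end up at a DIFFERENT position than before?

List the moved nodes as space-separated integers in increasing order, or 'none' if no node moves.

Old toposort: [2, 3, 1, 4, 5, 7, 6, 0]
Added edge 7->4
Recompute Kahn (smallest-id tiebreak):
  initial in-degrees: [1, 2, 0, 0, 2, 0, 4, 1]
  ready (indeg=0): [2, 3, 5]
  pop 2: indeg[1]->1; indeg[6]->3 | ready=[3, 5] | order so far=[2]
  pop 3: indeg[1]->0; indeg[4]->1 | ready=[1, 5] | order so far=[2, 3]
  pop 1: indeg[6]->2; indeg[7]->0 | ready=[5, 7] | order so far=[2, 3, 1]
  pop 5: indeg[6]->1 | ready=[7] | order so far=[2, 3, 1, 5]
  pop 7: indeg[4]->0; indeg[6]->0 | ready=[4, 6] | order so far=[2, 3, 1, 5, 7]
  pop 4: no out-edges | ready=[6] | order so far=[2, 3, 1, 5, 7, 4]
  pop 6: indeg[0]->0 | ready=[0] | order so far=[2, 3, 1, 5, 7, 4, 6]
  pop 0: no out-edges | ready=[] | order so far=[2, 3, 1, 5, 7, 4, 6, 0]
New canonical toposort: [2, 3, 1, 5, 7, 4, 6, 0]
Compare positions:
  Node 0: index 7 -> 7 (same)
  Node 1: index 2 -> 2 (same)
  Node 2: index 0 -> 0 (same)
  Node 3: index 1 -> 1 (same)
  Node 4: index 3 -> 5 (moved)
  Node 5: index 4 -> 3 (moved)
  Node 6: index 6 -> 6 (same)
  Node 7: index 5 -> 4 (moved)
Nodes that changed position: 4 5 7

Answer: 4 5 7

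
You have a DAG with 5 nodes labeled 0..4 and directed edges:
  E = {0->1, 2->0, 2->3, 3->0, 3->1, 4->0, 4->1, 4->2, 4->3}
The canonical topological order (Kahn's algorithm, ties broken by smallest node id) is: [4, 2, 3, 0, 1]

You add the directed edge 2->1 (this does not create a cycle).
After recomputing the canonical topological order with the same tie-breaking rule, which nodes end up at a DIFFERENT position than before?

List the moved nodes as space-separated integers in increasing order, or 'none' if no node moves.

Answer: none

Derivation:
Old toposort: [4, 2, 3, 0, 1]
Added edge 2->1
Recompute Kahn (smallest-id tiebreak):
  initial in-degrees: [3, 4, 1, 2, 0]
  ready (indeg=0): [4]
  pop 4: indeg[0]->2; indeg[1]->3; indeg[2]->0; indeg[3]->1 | ready=[2] | order so far=[4]
  pop 2: indeg[0]->1; indeg[1]->2; indeg[3]->0 | ready=[3] | order so far=[4, 2]
  pop 3: indeg[0]->0; indeg[1]->1 | ready=[0] | order so far=[4, 2, 3]
  pop 0: indeg[1]->0 | ready=[1] | order so far=[4, 2, 3, 0]
  pop 1: no out-edges | ready=[] | order so far=[4, 2, 3, 0, 1]
New canonical toposort: [4, 2, 3, 0, 1]
Compare positions:
  Node 0: index 3 -> 3 (same)
  Node 1: index 4 -> 4 (same)
  Node 2: index 1 -> 1 (same)
  Node 3: index 2 -> 2 (same)
  Node 4: index 0 -> 0 (same)
Nodes that changed position: none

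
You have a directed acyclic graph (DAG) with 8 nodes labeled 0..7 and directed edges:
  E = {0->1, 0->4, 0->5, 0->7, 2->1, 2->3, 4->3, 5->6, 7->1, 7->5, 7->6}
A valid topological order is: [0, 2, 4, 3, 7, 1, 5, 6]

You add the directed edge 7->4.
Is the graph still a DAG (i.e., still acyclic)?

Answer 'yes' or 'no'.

Given toposort: [0, 2, 4, 3, 7, 1, 5, 6]
Position of 7: index 4; position of 4: index 2
New edge 7->4: backward (u after v in old order)
Backward edge: old toposort is now invalid. Check if this creates a cycle.
Does 4 already reach 7? Reachable from 4: [3, 4]. NO -> still a DAG (reorder needed).
Still a DAG? yes

Answer: yes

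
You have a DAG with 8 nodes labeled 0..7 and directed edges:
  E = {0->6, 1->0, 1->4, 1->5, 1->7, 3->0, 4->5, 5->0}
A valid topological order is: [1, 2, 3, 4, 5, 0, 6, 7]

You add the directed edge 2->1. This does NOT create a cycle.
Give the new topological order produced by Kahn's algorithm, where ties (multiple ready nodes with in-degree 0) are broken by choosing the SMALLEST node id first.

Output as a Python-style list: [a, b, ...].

Answer: [2, 1, 3, 4, 5, 0, 6, 7]

Derivation:
Old toposort: [1, 2, 3, 4, 5, 0, 6, 7]
Added edge: 2->1
Position of 2 (1) > position of 1 (0). Must reorder: 2 must now come before 1.
Run Kahn's algorithm (break ties by smallest node id):
  initial in-degrees: [3, 1, 0, 0, 1, 2, 1, 1]
  ready (indeg=0): [2, 3]
  pop 2: indeg[1]->0 | ready=[1, 3] | order so far=[2]
  pop 1: indeg[0]->2; indeg[4]->0; indeg[5]->1; indeg[7]->0 | ready=[3, 4, 7] | order so far=[2, 1]
  pop 3: indeg[0]->1 | ready=[4, 7] | order so far=[2, 1, 3]
  pop 4: indeg[5]->0 | ready=[5, 7] | order so far=[2, 1, 3, 4]
  pop 5: indeg[0]->0 | ready=[0, 7] | order so far=[2, 1, 3, 4, 5]
  pop 0: indeg[6]->0 | ready=[6, 7] | order so far=[2, 1, 3, 4, 5, 0]
  pop 6: no out-edges | ready=[7] | order so far=[2, 1, 3, 4, 5, 0, 6]
  pop 7: no out-edges | ready=[] | order so far=[2, 1, 3, 4, 5, 0, 6, 7]
  Result: [2, 1, 3, 4, 5, 0, 6, 7]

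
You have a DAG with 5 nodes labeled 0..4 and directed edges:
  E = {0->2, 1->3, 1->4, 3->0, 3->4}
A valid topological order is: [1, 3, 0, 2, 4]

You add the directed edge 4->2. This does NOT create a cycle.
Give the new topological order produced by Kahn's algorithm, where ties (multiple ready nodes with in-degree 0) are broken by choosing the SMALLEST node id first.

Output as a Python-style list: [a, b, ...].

Answer: [1, 3, 0, 4, 2]

Derivation:
Old toposort: [1, 3, 0, 2, 4]
Added edge: 4->2
Position of 4 (4) > position of 2 (3). Must reorder: 4 must now come before 2.
Run Kahn's algorithm (break ties by smallest node id):
  initial in-degrees: [1, 0, 2, 1, 2]
  ready (indeg=0): [1]
  pop 1: indeg[3]->0; indeg[4]->1 | ready=[3] | order so far=[1]
  pop 3: indeg[0]->0; indeg[4]->0 | ready=[0, 4] | order so far=[1, 3]
  pop 0: indeg[2]->1 | ready=[4] | order so far=[1, 3, 0]
  pop 4: indeg[2]->0 | ready=[2] | order so far=[1, 3, 0, 4]
  pop 2: no out-edges | ready=[] | order so far=[1, 3, 0, 4, 2]
  Result: [1, 3, 0, 4, 2]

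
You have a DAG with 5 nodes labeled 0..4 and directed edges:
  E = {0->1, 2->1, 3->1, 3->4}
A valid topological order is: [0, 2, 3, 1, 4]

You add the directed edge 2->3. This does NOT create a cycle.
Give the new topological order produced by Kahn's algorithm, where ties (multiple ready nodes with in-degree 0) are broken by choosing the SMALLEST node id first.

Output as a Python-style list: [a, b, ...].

Old toposort: [0, 2, 3, 1, 4]
Added edge: 2->3
Position of 2 (1) < position of 3 (2). Old order still valid.
Run Kahn's algorithm (break ties by smallest node id):
  initial in-degrees: [0, 3, 0, 1, 1]
  ready (indeg=0): [0, 2]
  pop 0: indeg[1]->2 | ready=[2] | order so far=[0]
  pop 2: indeg[1]->1; indeg[3]->0 | ready=[3] | order so far=[0, 2]
  pop 3: indeg[1]->0; indeg[4]->0 | ready=[1, 4] | order so far=[0, 2, 3]
  pop 1: no out-edges | ready=[4] | order so far=[0, 2, 3, 1]
  pop 4: no out-edges | ready=[] | order so far=[0, 2, 3, 1, 4]
  Result: [0, 2, 3, 1, 4]

Answer: [0, 2, 3, 1, 4]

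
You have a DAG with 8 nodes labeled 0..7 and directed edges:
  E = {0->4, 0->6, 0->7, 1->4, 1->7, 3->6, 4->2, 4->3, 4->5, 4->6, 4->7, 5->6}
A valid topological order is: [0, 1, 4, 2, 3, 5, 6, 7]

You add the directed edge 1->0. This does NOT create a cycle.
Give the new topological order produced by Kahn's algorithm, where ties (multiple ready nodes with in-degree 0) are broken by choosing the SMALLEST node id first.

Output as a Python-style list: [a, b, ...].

Old toposort: [0, 1, 4, 2, 3, 5, 6, 7]
Added edge: 1->0
Position of 1 (1) > position of 0 (0). Must reorder: 1 must now come before 0.
Run Kahn's algorithm (break ties by smallest node id):
  initial in-degrees: [1, 0, 1, 1, 2, 1, 4, 3]
  ready (indeg=0): [1]
  pop 1: indeg[0]->0; indeg[4]->1; indeg[7]->2 | ready=[0] | order so far=[1]
  pop 0: indeg[4]->0; indeg[6]->3; indeg[7]->1 | ready=[4] | order so far=[1, 0]
  pop 4: indeg[2]->0; indeg[3]->0; indeg[5]->0; indeg[6]->2; indeg[7]->0 | ready=[2, 3, 5, 7] | order so far=[1, 0, 4]
  pop 2: no out-edges | ready=[3, 5, 7] | order so far=[1, 0, 4, 2]
  pop 3: indeg[6]->1 | ready=[5, 7] | order so far=[1, 0, 4, 2, 3]
  pop 5: indeg[6]->0 | ready=[6, 7] | order so far=[1, 0, 4, 2, 3, 5]
  pop 6: no out-edges | ready=[7] | order so far=[1, 0, 4, 2, 3, 5, 6]
  pop 7: no out-edges | ready=[] | order so far=[1, 0, 4, 2, 3, 5, 6, 7]
  Result: [1, 0, 4, 2, 3, 5, 6, 7]

Answer: [1, 0, 4, 2, 3, 5, 6, 7]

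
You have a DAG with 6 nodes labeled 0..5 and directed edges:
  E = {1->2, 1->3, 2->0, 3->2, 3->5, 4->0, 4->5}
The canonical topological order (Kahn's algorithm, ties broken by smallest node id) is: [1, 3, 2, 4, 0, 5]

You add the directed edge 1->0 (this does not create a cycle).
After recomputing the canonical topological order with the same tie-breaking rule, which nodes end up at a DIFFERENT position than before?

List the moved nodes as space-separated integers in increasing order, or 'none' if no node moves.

Answer: none

Derivation:
Old toposort: [1, 3, 2, 4, 0, 5]
Added edge 1->0
Recompute Kahn (smallest-id tiebreak):
  initial in-degrees: [3, 0, 2, 1, 0, 2]
  ready (indeg=0): [1, 4]
  pop 1: indeg[0]->2; indeg[2]->1; indeg[3]->0 | ready=[3, 4] | order so far=[1]
  pop 3: indeg[2]->0; indeg[5]->1 | ready=[2, 4] | order so far=[1, 3]
  pop 2: indeg[0]->1 | ready=[4] | order so far=[1, 3, 2]
  pop 4: indeg[0]->0; indeg[5]->0 | ready=[0, 5] | order so far=[1, 3, 2, 4]
  pop 0: no out-edges | ready=[5] | order so far=[1, 3, 2, 4, 0]
  pop 5: no out-edges | ready=[] | order so far=[1, 3, 2, 4, 0, 5]
New canonical toposort: [1, 3, 2, 4, 0, 5]
Compare positions:
  Node 0: index 4 -> 4 (same)
  Node 1: index 0 -> 0 (same)
  Node 2: index 2 -> 2 (same)
  Node 3: index 1 -> 1 (same)
  Node 4: index 3 -> 3 (same)
  Node 5: index 5 -> 5 (same)
Nodes that changed position: none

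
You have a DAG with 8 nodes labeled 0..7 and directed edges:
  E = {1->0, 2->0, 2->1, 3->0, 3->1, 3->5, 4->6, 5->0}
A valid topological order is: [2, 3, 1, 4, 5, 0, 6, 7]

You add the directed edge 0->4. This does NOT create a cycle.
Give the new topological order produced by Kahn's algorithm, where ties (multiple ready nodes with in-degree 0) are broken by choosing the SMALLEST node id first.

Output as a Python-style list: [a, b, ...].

Old toposort: [2, 3, 1, 4, 5, 0, 6, 7]
Added edge: 0->4
Position of 0 (5) > position of 4 (3). Must reorder: 0 must now come before 4.
Run Kahn's algorithm (break ties by smallest node id):
  initial in-degrees: [4, 2, 0, 0, 1, 1, 1, 0]
  ready (indeg=0): [2, 3, 7]
  pop 2: indeg[0]->3; indeg[1]->1 | ready=[3, 7] | order so far=[2]
  pop 3: indeg[0]->2; indeg[1]->0; indeg[5]->0 | ready=[1, 5, 7] | order so far=[2, 3]
  pop 1: indeg[0]->1 | ready=[5, 7] | order so far=[2, 3, 1]
  pop 5: indeg[0]->0 | ready=[0, 7] | order so far=[2, 3, 1, 5]
  pop 0: indeg[4]->0 | ready=[4, 7] | order so far=[2, 3, 1, 5, 0]
  pop 4: indeg[6]->0 | ready=[6, 7] | order so far=[2, 3, 1, 5, 0, 4]
  pop 6: no out-edges | ready=[7] | order so far=[2, 3, 1, 5, 0, 4, 6]
  pop 7: no out-edges | ready=[] | order so far=[2, 3, 1, 5, 0, 4, 6, 7]
  Result: [2, 3, 1, 5, 0, 4, 6, 7]

Answer: [2, 3, 1, 5, 0, 4, 6, 7]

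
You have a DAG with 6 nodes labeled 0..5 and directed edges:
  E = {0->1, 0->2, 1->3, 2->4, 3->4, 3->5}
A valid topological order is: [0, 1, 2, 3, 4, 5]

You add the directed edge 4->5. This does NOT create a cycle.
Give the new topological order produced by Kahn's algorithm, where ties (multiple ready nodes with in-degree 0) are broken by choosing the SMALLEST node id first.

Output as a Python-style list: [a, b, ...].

Answer: [0, 1, 2, 3, 4, 5]

Derivation:
Old toposort: [0, 1, 2, 3, 4, 5]
Added edge: 4->5
Position of 4 (4) < position of 5 (5). Old order still valid.
Run Kahn's algorithm (break ties by smallest node id):
  initial in-degrees: [0, 1, 1, 1, 2, 2]
  ready (indeg=0): [0]
  pop 0: indeg[1]->0; indeg[2]->0 | ready=[1, 2] | order so far=[0]
  pop 1: indeg[3]->0 | ready=[2, 3] | order so far=[0, 1]
  pop 2: indeg[4]->1 | ready=[3] | order so far=[0, 1, 2]
  pop 3: indeg[4]->0; indeg[5]->1 | ready=[4] | order so far=[0, 1, 2, 3]
  pop 4: indeg[5]->0 | ready=[5] | order so far=[0, 1, 2, 3, 4]
  pop 5: no out-edges | ready=[] | order so far=[0, 1, 2, 3, 4, 5]
  Result: [0, 1, 2, 3, 4, 5]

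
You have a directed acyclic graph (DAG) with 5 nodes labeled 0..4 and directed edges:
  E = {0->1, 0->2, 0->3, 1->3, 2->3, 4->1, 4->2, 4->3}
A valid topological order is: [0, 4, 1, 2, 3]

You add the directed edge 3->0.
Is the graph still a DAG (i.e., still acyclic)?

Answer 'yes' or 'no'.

Answer: no

Derivation:
Given toposort: [0, 4, 1, 2, 3]
Position of 3: index 4; position of 0: index 0
New edge 3->0: backward (u after v in old order)
Backward edge: old toposort is now invalid. Check if this creates a cycle.
Does 0 already reach 3? Reachable from 0: [0, 1, 2, 3]. YES -> cycle!
Still a DAG? no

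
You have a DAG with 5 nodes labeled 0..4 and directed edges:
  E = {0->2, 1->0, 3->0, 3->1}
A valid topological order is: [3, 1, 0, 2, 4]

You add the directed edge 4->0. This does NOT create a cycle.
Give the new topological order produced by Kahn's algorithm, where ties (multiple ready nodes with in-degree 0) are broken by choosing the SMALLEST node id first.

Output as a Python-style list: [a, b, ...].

Old toposort: [3, 1, 0, 2, 4]
Added edge: 4->0
Position of 4 (4) > position of 0 (2). Must reorder: 4 must now come before 0.
Run Kahn's algorithm (break ties by smallest node id):
  initial in-degrees: [3, 1, 1, 0, 0]
  ready (indeg=0): [3, 4]
  pop 3: indeg[0]->2; indeg[1]->0 | ready=[1, 4] | order so far=[3]
  pop 1: indeg[0]->1 | ready=[4] | order so far=[3, 1]
  pop 4: indeg[0]->0 | ready=[0] | order so far=[3, 1, 4]
  pop 0: indeg[2]->0 | ready=[2] | order so far=[3, 1, 4, 0]
  pop 2: no out-edges | ready=[] | order so far=[3, 1, 4, 0, 2]
  Result: [3, 1, 4, 0, 2]

Answer: [3, 1, 4, 0, 2]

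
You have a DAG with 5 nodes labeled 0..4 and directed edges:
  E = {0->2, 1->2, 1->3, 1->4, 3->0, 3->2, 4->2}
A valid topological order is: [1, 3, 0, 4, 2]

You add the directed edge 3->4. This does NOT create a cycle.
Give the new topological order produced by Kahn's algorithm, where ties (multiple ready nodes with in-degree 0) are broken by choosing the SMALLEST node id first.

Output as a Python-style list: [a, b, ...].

Old toposort: [1, 3, 0, 4, 2]
Added edge: 3->4
Position of 3 (1) < position of 4 (3). Old order still valid.
Run Kahn's algorithm (break ties by smallest node id):
  initial in-degrees: [1, 0, 4, 1, 2]
  ready (indeg=0): [1]
  pop 1: indeg[2]->3; indeg[3]->0; indeg[4]->1 | ready=[3] | order so far=[1]
  pop 3: indeg[0]->0; indeg[2]->2; indeg[4]->0 | ready=[0, 4] | order so far=[1, 3]
  pop 0: indeg[2]->1 | ready=[4] | order so far=[1, 3, 0]
  pop 4: indeg[2]->0 | ready=[2] | order so far=[1, 3, 0, 4]
  pop 2: no out-edges | ready=[] | order so far=[1, 3, 0, 4, 2]
  Result: [1, 3, 0, 4, 2]

Answer: [1, 3, 0, 4, 2]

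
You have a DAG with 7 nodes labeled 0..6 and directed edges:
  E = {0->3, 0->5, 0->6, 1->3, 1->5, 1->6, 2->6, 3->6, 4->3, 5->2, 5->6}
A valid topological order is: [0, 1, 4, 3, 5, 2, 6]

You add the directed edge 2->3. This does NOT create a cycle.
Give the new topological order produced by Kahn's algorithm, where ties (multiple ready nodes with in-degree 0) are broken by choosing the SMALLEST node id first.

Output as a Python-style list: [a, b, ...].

Answer: [0, 1, 4, 5, 2, 3, 6]

Derivation:
Old toposort: [0, 1, 4, 3, 5, 2, 6]
Added edge: 2->3
Position of 2 (5) > position of 3 (3). Must reorder: 2 must now come before 3.
Run Kahn's algorithm (break ties by smallest node id):
  initial in-degrees: [0, 0, 1, 4, 0, 2, 5]
  ready (indeg=0): [0, 1, 4]
  pop 0: indeg[3]->3; indeg[5]->1; indeg[6]->4 | ready=[1, 4] | order so far=[0]
  pop 1: indeg[3]->2; indeg[5]->0; indeg[6]->3 | ready=[4, 5] | order so far=[0, 1]
  pop 4: indeg[3]->1 | ready=[5] | order so far=[0, 1, 4]
  pop 5: indeg[2]->0; indeg[6]->2 | ready=[2] | order so far=[0, 1, 4, 5]
  pop 2: indeg[3]->0; indeg[6]->1 | ready=[3] | order so far=[0, 1, 4, 5, 2]
  pop 3: indeg[6]->0 | ready=[6] | order so far=[0, 1, 4, 5, 2, 3]
  pop 6: no out-edges | ready=[] | order so far=[0, 1, 4, 5, 2, 3, 6]
  Result: [0, 1, 4, 5, 2, 3, 6]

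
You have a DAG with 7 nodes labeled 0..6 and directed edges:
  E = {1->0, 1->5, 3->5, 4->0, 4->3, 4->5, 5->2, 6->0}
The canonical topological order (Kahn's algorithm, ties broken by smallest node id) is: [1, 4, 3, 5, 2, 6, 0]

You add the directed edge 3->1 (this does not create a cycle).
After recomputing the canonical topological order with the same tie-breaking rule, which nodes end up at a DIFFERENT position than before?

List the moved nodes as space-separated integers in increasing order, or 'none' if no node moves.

Old toposort: [1, 4, 3, 5, 2, 6, 0]
Added edge 3->1
Recompute Kahn (smallest-id tiebreak):
  initial in-degrees: [3, 1, 1, 1, 0, 3, 0]
  ready (indeg=0): [4, 6]
  pop 4: indeg[0]->2; indeg[3]->0; indeg[5]->2 | ready=[3, 6] | order so far=[4]
  pop 3: indeg[1]->0; indeg[5]->1 | ready=[1, 6] | order so far=[4, 3]
  pop 1: indeg[0]->1; indeg[5]->0 | ready=[5, 6] | order so far=[4, 3, 1]
  pop 5: indeg[2]->0 | ready=[2, 6] | order so far=[4, 3, 1, 5]
  pop 2: no out-edges | ready=[6] | order so far=[4, 3, 1, 5, 2]
  pop 6: indeg[0]->0 | ready=[0] | order so far=[4, 3, 1, 5, 2, 6]
  pop 0: no out-edges | ready=[] | order so far=[4, 3, 1, 5, 2, 6, 0]
New canonical toposort: [4, 3, 1, 5, 2, 6, 0]
Compare positions:
  Node 0: index 6 -> 6 (same)
  Node 1: index 0 -> 2 (moved)
  Node 2: index 4 -> 4 (same)
  Node 3: index 2 -> 1 (moved)
  Node 4: index 1 -> 0 (moved)
  Node 5: index 3 -> 3 (same)
  Node 6: index 5 -> 5 (same)
Nodes that changed position: 1 3 4

Answer: 1 3 4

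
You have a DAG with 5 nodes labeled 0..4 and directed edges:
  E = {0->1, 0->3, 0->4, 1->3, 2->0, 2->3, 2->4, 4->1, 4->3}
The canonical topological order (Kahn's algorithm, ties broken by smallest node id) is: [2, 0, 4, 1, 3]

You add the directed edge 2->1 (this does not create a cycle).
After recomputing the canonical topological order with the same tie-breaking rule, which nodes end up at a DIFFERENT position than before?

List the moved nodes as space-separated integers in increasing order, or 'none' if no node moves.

Answer: none

Derivation:
Old toposort: [2, 0, 4, 1, 3]
Added edge 2->1
Recompute Kahn (smallest-id tiebreak):
  initial in-degrees: [1, 3, 0, 4, 2]
  ready (indeg=0): [2]
  pop 2: indeg[0]->0; indeg[1]->2; indeg[3]->3; indeg[4]->1 | ready=[0] | order so far=[2]
  pop 0: indeg[1]->1; indeg[3]->2; indeg[4]->0 | ready=[4] | order so far=[2, 0]
  pop 4: indeg[1]->0; indeg[3]->1 | ready=[1] | order so far=[2, 0, 4]
  pop 1: indeg[3]->0 | ready=[3] | order so far=[2, 0, 4, 1]
  pop 3: no out-edges | ready=[] | order so far=[2, 0, 4, 1, 3]
New canonical toposort: [2, 0, 4, 1, 3]
Compare positions:
  Node 0: index 1 -> 1 (same)
  Node 1: index 3 -> 3 (same)
  Node 2: index 0 -> 0 (same)
  Node 3: index 4 -> 4 (same)
  Node 4: index 2 -> 2 (same)
Nodes that changed position: none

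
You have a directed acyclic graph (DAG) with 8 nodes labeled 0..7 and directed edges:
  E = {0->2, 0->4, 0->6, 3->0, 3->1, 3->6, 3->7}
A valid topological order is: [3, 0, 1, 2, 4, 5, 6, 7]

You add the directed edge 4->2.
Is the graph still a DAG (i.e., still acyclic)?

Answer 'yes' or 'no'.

Given toposort: [3, 0, 1, 2, 4, 5, 6, 7]
Position of 4: index 4; position of 2: index 3
New edge 4->2: backward (u after v in old order)
Backward edge: old toposort is now invalid. Check if this creates a cycle.
Does 2 already reach 4? Reachable from 2: [2]. NO -> still a DAG (reorder needed).
Still a DAG? yes

Answer: yes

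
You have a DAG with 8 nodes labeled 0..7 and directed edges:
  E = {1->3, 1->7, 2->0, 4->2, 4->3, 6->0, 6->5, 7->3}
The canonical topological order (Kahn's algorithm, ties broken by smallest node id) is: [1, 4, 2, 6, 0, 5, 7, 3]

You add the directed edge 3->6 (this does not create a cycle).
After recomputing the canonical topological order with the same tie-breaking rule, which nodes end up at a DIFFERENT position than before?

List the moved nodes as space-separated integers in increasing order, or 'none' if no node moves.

Old toposort: [1, 4, 2, 6, 0, 5, 7, 3]
Added edge 3->6
Recompute Kahn (smallest-id tiebreak):
  initial in-degrees: [2, 0, 1, 3, 0, 1, 1, 1]
  ready (indeg=0): [1, 4]
  pop 1: indeg[3]->2; indeg[7]->0 | ready=[4, 7] | order so far=[1]
  pop 4: indeg[2]->0; indeg[3]->1 | ready=[2, 7] | order so far=[1, 4]
  pop 2: indeg[0]->1 | ready=[7] | order so far=[1, 4, 2]
  pop 7: indeg[3]->0 | ready=[3] | order so far=[1, 4, 2, 7]
  pop 3: indeg[6]->0 | ready=[6] | order so far=[1, 4, 2, 7, 3]
  pop 6: indeg[0]->0; indeg[5]->0 | ready=[0, 5] | order so far=[1, 4, 2, 7, 3, 6]
  pop 0: no out-edges | ready=[5] | order so far=[1, 4, 2, 7, 3, 6, 0]
  pop 5: no out-edges | ready=[] | order so far=[1, 4, 2, 7, 3, 6, 0, 5]
New canonical toposort: [1, 4, 2, 7, 3, 6, 0, 5]
Compare positions:
  Node 0: index 4 -> 6 (moved)
  Node 1: index 0 -> 0 (same)
  Node 2: index 2 -> 2 (same)
  Node 3: index 7 -> 4 (moved)
  Node 4: index 1 -> 1 (same)
  Node 5: index 5 -> 7 (moved)
  Node 6: index 3 -> 5 (moved)
  Node 7: index 6 -> 3 (moved)
Nodes that changed position: 0 3 5 6 7

Answer: 0 3 5 6 7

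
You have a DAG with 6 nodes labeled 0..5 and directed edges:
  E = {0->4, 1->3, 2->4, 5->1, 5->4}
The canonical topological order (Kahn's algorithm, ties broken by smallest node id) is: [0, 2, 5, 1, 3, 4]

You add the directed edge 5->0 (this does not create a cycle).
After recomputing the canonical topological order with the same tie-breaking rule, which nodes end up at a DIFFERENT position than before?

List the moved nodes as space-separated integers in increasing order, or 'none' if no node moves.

Old toposort: [0, 2, 5, 1, 3, 4]
Added edge 5->0
Recompute Kahn (smallest-id tiebreak):
  initial in-degrees: [1, 1, 0, 1, 3, 0]
  ready (indeg=0): [2, 5]
  pop 2: indeg[4]->2 | ready=[5] | order so far=[2]
  pop 5: indeg[0]->0; indeg[1]->0; indeg[4]->1 | ready=[0, 1] | order so far=[2, 5]
  pop 0: indeg[4]->0 | ready=[1, 4] | order so far=[2, 5, 0]
  pop 1: indeg[3]->0 | ready=[3, 4] | order so far=[2, 5, 0, 1]
  pop 3: no out-edges | ready=[4] | order so far=[2, 5, 0, 1, 3]
  pop 4: no out-edges | ready=[] | order so far=[2, 5, 0, 1, 3, 4]
New canonical toposort: [2, 5, 0, 1, 3, 4]
Compare positions:
  Node 0: index 0 -> 2 (moved)
  Node 1: index 3 -> 3 (same)
  Node 2: index 1 -> 0 (moved)
  Node 3: index 4 -> 4 (same)
  Node 4: index 5 -> 5 (same)
  Node 5: index 2 -> 1 (moved)
Nodes that changed position: 0 2 5

Answer: 0 2 5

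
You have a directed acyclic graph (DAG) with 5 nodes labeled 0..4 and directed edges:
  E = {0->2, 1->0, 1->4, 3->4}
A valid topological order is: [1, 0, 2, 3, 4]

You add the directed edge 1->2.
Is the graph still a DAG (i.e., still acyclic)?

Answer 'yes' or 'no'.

Given toposort: [1, 0, 2, 3, 4]
Position of 1: index 0; position of 2: index 2
New edge 1->2: forward
Forward edge: respects the existing order. Still a DAG, same toposort still valid.
Still a DAG? yes

Answer: yes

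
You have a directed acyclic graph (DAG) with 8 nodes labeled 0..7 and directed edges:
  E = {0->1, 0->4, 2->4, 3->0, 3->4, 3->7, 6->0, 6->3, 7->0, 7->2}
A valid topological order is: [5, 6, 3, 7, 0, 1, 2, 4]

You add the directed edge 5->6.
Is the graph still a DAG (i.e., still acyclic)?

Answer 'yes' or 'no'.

Answer: yes

Derivation:
Given toposort: [5, 6, 3, 7, 0, 1, 2, 4]
Position of 5: index 0; position of 6: index 1
New edge 5->6: forward
Forward edge: respects the existing order. Still a DAG, same toposort still valid.
Still a DAG? yes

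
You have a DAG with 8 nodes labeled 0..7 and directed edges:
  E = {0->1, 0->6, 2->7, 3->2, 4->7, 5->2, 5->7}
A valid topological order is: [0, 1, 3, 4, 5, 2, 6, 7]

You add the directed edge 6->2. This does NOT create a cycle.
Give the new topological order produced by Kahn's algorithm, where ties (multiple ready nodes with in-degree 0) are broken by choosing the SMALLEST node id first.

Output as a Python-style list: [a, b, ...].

Answer: [0, 1, 3, 4, 5, 6, 2, 7]

Derivation:
Old toposort: [0, 1, 3, 4, 5, 2, 6, 7]
Added edge: 6->2
Position of 6 (6) > position of 2 (5). Must reorder: 6 must now come before 2.
Run Kahn's algorithm (break ties by smallest node id):
  initial in-degrees: [0, 1, 3, 0, 0, 0, 1, 3]
  ready (indeg=0): [0, 3, 4, 5]
  pop 0: indeg[1]->0; indeg[6]->0 | ready=[1, 3, 4, 5, 6] | order so far=[0]
  pop 1: no out-edges | ready=[3, 4, 5, 6] | order so far=[0, 1]
  pop 3: indeg[2]->2 | ready=[4, 5, 6] | order so far=[0, 1, 3]
  pop 4: indeg[7]->2 | ready=[5, 6] | order so far=[0, 1, 3, 4]
  pop 5: indeg[2]->1; indeg[7]->1 | ready=[6] | order so far=[0, 1, 3, 4, 5]
  pop 6: indeg[2]->0 | ready=[2] | order so far=[0, 1, 3, 4, 5, 6]
  pop 2: indeg[7]->0 | ready=[7] | order so far=[0, 1, 3, 4, 5, 6, 2]
  pop 7: no out-edges | ready=[] | order so far=[0, 1, 3, 4, 5, 6, 2, 7]
  Result: [0, 1, 3, 4, 5, 6, 2, 7]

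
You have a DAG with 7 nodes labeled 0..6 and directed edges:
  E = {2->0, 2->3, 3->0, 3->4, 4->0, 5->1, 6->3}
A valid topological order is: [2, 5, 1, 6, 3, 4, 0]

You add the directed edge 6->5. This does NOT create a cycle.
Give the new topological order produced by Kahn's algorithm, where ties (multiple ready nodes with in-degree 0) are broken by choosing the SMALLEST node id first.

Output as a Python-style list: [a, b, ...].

Answer: [2, 6, 3, 4, 0, 5, 1]

Derivation:
Old toposort: [2, 5, 1, 6, 3, 4, 0]
Added edge: 6->5
Position of 6 (3) > position of 5 (1). Must reorder: 6 must now come before 5.
Run Kahn's algorithm (break ties by smallest node id):
  initial in-degrees: [3, 1, 0, 2, 1, 1, 0]
  ready (indeg=0): [2, 6]
  pop 2: indeg[0]->2; indeg[3]->1 | ready=[6] | order so far=[2]
  pop 6: indeg[3]->0; indeg[5]->0 | ready=[3, 5] | order so far=[2, 6]
  pop 3: indeg[0]->1; indeg[4]->0 | ready=[4, 5] | order so far=[2, 6, 3]
  pop 4: indeg[0]->0 | ready=[0, 5] | order so far=[2, 6, 3, 4]
  pop 0: no out-edges | ready=[5] | order so far=[2, 6, 3, 4, 0]
  pop 5: indeg[1]->0 | ready=[1] | order so far=[2, 6, 3, 4, 0, 5]
  pop 1: no out-edges | ready=[] | order so far=[2, 6, 3, 4, 0, 5, 1]
  Result: [2, 6, 3, 4, 0, 5, 1]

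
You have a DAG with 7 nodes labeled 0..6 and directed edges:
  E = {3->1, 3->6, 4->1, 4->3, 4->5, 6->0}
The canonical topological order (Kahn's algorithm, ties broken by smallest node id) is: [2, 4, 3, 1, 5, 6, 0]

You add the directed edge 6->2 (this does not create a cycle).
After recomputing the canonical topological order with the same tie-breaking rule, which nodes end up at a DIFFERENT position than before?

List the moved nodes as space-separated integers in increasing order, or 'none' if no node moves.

Old toposort: [2, 4, 3, 1, 5, 6, 0]
Added edge 6->2
Recompute Kahn (smallest-id tiebreak):
  initial in-degrees: [1, 2, 1, 1, 0, 1, 1]
  ready (indeg=0): [4]
  pop 4: indeg[1]->1; indeg[3]->0; indeg[5]->0 | ready=[3, 5] | order so far=[4]
  pop 3: indeg[1]->0; indeg[6]->0 | ready=[1, 5, 6] | order so far=[4, 3]
  pop 1: no out-edges | ready=[5, 6] | order so far=[4, 3, 1]
  pop 5: no out-edges | ready=[6] | order so far=[4, 3, 1, 5]
  pop 6: indeg[0]->0; indeg[2]->0 | ready=[0, 2] | order so far=[4, 3, 1, 5, 6]
  pop 0: no out-edges | ready=[2] | order so far=[4, 3, 1, 5, 6, 0]
  pop 2: no out-edges | ready=[] | order so far=[4, 3, 1, 5, 6, 0, 2]
New canonical toposort: [4, 3, 1, 5, 6, 0, 2]
Compare positions:
  Node 0: index 6 -> 5 (moved)
  Node 1: index 3 -> 2 (moved)
  Node 2: index 0 -> 6 (moved)
  Node 3: index 2 -> 1 (moved)
  Node 4: index 1 -> 0 (moved)
  Node 5: index 4 -> 3 (moved)
  Node 6: index 5 -> 4 (moved)
Nodes that changed position: 0 1 2 3 4 5 6

Answer: 0 1 2 3 4 5 6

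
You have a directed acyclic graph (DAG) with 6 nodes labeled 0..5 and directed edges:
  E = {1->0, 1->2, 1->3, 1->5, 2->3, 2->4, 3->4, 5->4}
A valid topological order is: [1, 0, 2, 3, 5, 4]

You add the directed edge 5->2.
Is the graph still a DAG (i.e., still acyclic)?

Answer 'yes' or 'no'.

Answer: yes

Derivation:
Given toposort: [1, 0, 2, 3, 5, 4]
Position of 5: index 4; position of 2: index 2
New edge 5->2: backward (u after v in old order)
Backward edge: old toposort is now invalid. Check if this creates a cycle.
Does 2 already reach 5? Reachable from 2: [2, 3, 4]. NO -> still a DAG (reorder needed).
Still a DAG? yes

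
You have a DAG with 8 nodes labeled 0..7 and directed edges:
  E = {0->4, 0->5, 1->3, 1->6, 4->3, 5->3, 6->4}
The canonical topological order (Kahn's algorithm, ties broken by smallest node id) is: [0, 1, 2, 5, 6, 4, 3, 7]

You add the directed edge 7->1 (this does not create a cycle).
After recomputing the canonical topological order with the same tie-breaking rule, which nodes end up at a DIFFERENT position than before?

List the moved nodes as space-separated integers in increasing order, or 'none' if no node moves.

Answer: 1 2 3 4 5 6 7

Derivation:
Old toposort: [0, 1, 2, 5, 6, 4, 3, 7]
Added edge 7->1
Recompute Kahn (smallest-id tiebreak):
  initial in-degrees: [0, 1, 0, 3, 2, 1, 1, 0]
  ready (indeg=0): [0, 2, 7]
  pop 0: indeg[4]->1; indeg[5]->0 | ready=[2, 5, 7] | order so far=[0]
  pop 2: no out-edges | ready=[5, 7] | order so far=[0, 2]
  pop 5: indeg[3]->2 | ready=[7] | order so far=[0, 2, 5]
  pop 7: indeg[1]->0 | ready=[1] | order so far=[0, 2, 5, 7]
  pop 1: indeg[3]->1; indeg[6]->0 | ready=[6] | order so far=[0, 2, 5, 7, 1]
  pop 6: indeg[4]->0 | ready=[4] | order so far=[0, 2, 5, 7, 1, 6]
  pop 4: indeg[3]->0 | ready=[3] | order so far=[0, 2, 5, 7, 1, 6, 4]
  pop 3: no out-edges | ready=[] | order so far=[0, 2, 5, 7, 1, 6, 4, 3]
New canonical toposort: [0, 2, 5, 7, 1, 6, 4, 3]
Compare positions:
  Node 0: index 0 -> 0 (same)
  Node 1: index 1 -> 4 (moved)
  Node 2: index 2 -> 1 (moved)
  Node 3: index 6 -> 7 (moved)
  Node 4: index 5 -> 6 (moved)
  Node 5: index 3 -> 2 (moved)
  Node 6: index 4 -> 5 (moved)
  Node 7: index 7 -> 3 (moved)
Nodes that changed position: 1 2 3 4 5 6 7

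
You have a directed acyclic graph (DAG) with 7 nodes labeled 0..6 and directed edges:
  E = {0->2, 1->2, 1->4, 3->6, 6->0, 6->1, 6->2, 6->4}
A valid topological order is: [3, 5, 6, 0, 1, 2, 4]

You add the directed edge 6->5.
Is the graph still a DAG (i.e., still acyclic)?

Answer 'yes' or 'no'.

Given toposort: [3, 5, 6, 0, 1, 2, 4]
Position of 6: index 2; position of 5: index 1
New edge 6->5: backward (u after v in old order)
Backward edge: old toposort is now invalid. Check if this creates a cycle.
Does 5 already reach 6? Reachable from 5: [5]. NO -> still a DAG (reorder needed).
Still a DAG? yes

Answer: yes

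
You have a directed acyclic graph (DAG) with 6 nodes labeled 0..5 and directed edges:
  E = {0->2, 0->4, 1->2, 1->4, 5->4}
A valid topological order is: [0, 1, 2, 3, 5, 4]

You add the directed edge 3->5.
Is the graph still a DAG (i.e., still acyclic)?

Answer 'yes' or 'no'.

Answer: yes

Derivation:
Given toposort: [0, 1, 2, 3, 5, 4]
Position of 3: index 3; position of 5: index 4
New edge 3->5: forward
Forward edge: respects the existing order. Still a DAG, same toposort still valid.
Still a DAG? yes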